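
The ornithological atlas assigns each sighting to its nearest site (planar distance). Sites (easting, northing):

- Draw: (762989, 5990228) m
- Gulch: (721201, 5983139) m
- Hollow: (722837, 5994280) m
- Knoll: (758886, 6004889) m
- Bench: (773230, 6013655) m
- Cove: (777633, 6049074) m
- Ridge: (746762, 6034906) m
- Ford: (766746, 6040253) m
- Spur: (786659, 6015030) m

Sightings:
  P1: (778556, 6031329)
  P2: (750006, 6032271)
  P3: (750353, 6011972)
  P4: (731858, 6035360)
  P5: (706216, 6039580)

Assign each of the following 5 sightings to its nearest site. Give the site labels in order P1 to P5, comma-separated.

P1 → Ford (d²=219113876.00)
P2 → Ridge (d²=17466761.00)
P3 → Knoll (d²=122980978.00)
P4 → Ridge (d²=222335332.00)
P5 → Ridge (d²=1665824392.00)

Ford, Ridge, Knoll, Ridge, Ridge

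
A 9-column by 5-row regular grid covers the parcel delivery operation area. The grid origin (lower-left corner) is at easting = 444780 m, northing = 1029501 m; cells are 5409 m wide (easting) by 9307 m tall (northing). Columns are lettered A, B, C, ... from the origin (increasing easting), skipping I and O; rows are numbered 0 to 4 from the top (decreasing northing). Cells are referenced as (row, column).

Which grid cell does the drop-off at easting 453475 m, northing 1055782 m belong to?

Column index: ⌊(453475 − 444780) / 5409⌋ = ⌊1.608⌋ = 1 → column B
Row offset from origin: ⌊(1055782 − 1029501) / 9307⌋ = ⌊2.824⌋ = 2 → row 2 (counted from top)

(2, B)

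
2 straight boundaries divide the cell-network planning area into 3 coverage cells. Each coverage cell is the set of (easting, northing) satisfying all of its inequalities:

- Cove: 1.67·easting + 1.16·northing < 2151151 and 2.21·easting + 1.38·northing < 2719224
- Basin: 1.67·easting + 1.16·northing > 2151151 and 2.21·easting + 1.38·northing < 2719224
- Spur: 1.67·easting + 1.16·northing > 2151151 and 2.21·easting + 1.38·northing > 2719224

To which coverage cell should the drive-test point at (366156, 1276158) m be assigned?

Cove

1.67·366156 + 1.16·1276158 = 2091823.800, which is < 2151151
2.21·366156 + 1.38·1276158 = 2570302.800, which is < 2719224
This sign pattern matches Cove.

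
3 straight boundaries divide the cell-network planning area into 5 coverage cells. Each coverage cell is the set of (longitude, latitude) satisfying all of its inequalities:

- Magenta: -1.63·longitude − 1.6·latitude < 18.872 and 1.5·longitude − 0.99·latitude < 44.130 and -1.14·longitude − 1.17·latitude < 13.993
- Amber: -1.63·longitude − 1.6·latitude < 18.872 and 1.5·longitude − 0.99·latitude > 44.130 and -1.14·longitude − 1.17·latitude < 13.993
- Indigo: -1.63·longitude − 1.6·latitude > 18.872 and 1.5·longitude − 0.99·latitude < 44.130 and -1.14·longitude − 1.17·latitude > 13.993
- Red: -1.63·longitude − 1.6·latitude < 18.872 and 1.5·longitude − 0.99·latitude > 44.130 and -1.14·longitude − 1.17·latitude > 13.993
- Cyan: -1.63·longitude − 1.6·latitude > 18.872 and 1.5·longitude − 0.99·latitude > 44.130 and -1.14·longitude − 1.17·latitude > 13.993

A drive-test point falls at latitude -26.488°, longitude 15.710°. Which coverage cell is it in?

Amber

-1.63·15.710 − 1.6·-26.488 = 16.774, which is < 18.872
1.5·15.710 − 0.99·-26.488 = 49.788, which is > 44.130
-1.14·15.710 − 1.17·-26.488 = 13.082, which is < 13.993
This sign pattern matches Amber.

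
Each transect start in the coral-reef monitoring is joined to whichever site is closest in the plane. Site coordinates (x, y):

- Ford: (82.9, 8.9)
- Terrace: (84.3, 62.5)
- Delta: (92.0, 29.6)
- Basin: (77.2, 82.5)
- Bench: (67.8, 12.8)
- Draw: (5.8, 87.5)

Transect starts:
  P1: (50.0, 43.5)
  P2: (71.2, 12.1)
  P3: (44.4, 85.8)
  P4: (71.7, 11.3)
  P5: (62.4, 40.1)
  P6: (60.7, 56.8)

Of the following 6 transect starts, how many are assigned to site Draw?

P1 → Bench
P2 → Bench
P3 → Basin
P4 → Bench
P5 → Bench
P6 → Terrace
0 of the 6 go to Draw.

0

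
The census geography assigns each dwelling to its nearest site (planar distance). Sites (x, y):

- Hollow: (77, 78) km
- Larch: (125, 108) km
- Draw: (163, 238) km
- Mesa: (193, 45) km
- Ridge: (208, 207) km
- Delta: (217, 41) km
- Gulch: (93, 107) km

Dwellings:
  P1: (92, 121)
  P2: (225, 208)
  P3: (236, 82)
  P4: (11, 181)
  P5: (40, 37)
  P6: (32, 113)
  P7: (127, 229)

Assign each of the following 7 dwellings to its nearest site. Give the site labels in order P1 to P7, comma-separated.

P1 → Gulch (d²=197.00)
P2 → Ridge (d²=290.00)
P3 → Delta (d²=2042.00)
P4 → Gulch (d²=12200.00)
P5 → Hollow (d²=3050.00)
P6 → Hollow (d²=3250.00)
P7 → Draw (d²=1377.00)

Gulch, Ridge, Delta, Gulch, Hollow, Hollow, Draw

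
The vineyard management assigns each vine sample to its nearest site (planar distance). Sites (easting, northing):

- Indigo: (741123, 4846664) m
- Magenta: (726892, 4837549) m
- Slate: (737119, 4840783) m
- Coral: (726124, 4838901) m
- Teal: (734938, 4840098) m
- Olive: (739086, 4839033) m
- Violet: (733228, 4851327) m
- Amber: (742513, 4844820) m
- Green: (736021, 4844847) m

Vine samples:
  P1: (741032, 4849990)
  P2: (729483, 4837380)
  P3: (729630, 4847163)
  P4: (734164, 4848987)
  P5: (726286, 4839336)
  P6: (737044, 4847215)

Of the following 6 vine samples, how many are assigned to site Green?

1

P1 → Indigo
P2 → Magenta
P3 → Violet
P4 → Violet
P5 → Coral
P6 → Green
1 of the 6 goes to Green.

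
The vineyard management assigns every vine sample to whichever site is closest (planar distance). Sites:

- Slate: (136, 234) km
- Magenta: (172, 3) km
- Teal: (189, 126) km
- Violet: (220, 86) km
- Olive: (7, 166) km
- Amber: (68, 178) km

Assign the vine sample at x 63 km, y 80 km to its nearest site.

Amber

Squared distances to each site:
Slate: 29045.000; Magenta: 17810.000; Teal: 17992.000; Violet: 24685.000; Olive: 10532.000; Amber: 9629.000.
Minimum at Amber.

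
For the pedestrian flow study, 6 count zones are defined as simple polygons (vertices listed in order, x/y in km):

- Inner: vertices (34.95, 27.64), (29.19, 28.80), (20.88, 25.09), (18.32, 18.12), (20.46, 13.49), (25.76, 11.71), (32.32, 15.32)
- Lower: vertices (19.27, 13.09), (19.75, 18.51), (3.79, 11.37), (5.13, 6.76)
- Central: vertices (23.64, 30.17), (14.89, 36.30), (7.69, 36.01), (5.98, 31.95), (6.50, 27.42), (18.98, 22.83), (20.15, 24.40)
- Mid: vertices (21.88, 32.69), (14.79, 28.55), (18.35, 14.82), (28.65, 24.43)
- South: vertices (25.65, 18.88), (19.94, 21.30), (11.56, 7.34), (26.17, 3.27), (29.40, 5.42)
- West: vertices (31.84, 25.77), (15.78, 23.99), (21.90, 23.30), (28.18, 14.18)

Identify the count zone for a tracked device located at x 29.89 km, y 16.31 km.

Inner

Cast a ray rightward from (29.89, 16.31). For each polygon, the edges (by vertex number in listed order) whose endpoints lie on opposite sides of y = 16.31, where each meets that height, and whether that is right or left of the point:
Inner: 4–5 at x≈19.157 (left), 7–1 at x≈32.531 (right) → 1 crossing.
Lower: 1–2 at x≈19.555 (left), 2–3 at x≈14.832 (left) → 0 crossings.
Central: no edge straddles that height → 0 crossings.
Mid: 2–3 at x≈17.964 (left), 3–4 at x≈19.947 (left) → 0 crossings.
South: 2–3 at x≈16.945 (left), 5–1 at x≈26.366 (left) → 0 crossings.
West: 3–4 at x≈26.713 (left), 4–1 at x≈28.853 (left) → 0 crossings.
Only Inner has an odd count, so the point is inside Inner.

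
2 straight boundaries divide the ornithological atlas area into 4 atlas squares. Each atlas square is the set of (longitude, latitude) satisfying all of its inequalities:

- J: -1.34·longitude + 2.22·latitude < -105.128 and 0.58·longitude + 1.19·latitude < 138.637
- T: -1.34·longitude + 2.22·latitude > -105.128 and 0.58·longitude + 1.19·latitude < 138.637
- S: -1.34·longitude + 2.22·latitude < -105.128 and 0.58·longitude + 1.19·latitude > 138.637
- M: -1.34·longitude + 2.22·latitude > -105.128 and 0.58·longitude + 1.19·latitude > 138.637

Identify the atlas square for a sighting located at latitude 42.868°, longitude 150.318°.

-1.34·150.318 + 2.22·42.868 = -106.259, which is < -105.128
0.58·150.318 + 1.19·42.868 = 138.197, which is < 138.637
This sign pattern matches J.

J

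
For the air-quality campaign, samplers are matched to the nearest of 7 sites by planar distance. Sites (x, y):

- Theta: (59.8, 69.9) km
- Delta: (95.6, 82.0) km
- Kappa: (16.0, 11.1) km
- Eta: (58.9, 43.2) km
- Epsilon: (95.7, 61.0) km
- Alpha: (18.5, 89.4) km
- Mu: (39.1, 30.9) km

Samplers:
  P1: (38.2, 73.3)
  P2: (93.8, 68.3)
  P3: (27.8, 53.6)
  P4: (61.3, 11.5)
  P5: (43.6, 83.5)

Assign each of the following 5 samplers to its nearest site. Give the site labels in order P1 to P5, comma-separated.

P1 → Theta (d²=478.12)
P2 → Epsilon (d²=56.90)
P3 → Mu (d²=642.98)
P4 → Mu (d²=869.20)
P5 → Theta (d²=447.40)

Theta, Epsilon, Mu, Mu, Theta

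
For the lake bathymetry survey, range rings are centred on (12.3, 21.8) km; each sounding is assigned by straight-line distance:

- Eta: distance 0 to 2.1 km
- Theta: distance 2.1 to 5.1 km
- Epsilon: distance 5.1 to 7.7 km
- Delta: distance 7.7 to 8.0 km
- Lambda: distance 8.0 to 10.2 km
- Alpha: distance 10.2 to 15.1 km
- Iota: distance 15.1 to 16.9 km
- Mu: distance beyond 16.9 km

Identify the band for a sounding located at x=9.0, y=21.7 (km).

Distance = √((9.0−12.3)² + (21.7−21.8)²) = √(10.890 + 0.010) = 3.302 km.
2.1 ≤ 3.302 < 5.1 → Theta.

Theta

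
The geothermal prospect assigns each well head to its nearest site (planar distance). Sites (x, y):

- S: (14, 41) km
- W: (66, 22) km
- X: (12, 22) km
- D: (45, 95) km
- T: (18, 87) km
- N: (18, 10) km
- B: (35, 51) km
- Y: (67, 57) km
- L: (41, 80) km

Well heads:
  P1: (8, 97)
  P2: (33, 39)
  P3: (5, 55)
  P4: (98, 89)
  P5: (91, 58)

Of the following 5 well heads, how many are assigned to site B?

1

P1 → T
P2 → B
P3 → S
P4 → Y
P5 → Y
1 of the 5 goes to B.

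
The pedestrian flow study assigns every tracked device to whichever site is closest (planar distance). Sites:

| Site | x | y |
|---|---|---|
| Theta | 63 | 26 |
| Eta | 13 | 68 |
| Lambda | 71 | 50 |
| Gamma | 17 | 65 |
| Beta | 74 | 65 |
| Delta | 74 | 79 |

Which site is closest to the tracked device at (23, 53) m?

Squared distances to each site:
Theta: 2329.000; Eta: 325.000; Lambda: 2313.000; Gamma: 180.000; Beta: 2745.000; Delta: 3277.000.
Minimum at Gamma.

Gamma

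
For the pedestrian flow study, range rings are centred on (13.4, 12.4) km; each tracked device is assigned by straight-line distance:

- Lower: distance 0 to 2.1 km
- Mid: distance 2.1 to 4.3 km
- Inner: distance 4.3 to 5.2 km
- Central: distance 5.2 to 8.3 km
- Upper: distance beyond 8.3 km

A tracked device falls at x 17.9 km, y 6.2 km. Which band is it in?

Distance = √((17.9−13.4)² + (6.2−12.4)²) = √(20.250 + 38.440) = 7.661 km.
5.2 ≤ 7.661 < 8.3 → Central.

Central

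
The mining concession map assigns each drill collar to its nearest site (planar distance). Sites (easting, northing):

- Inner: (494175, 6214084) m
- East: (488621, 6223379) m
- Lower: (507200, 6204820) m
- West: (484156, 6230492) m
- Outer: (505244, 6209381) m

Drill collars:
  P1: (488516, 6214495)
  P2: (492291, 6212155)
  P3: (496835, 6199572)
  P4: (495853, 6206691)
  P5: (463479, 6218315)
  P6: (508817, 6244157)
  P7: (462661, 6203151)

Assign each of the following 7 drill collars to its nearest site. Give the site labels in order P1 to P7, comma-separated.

P1 → Inner (d²=32193202.00)
P2 → Inner (d²=7270497.00)
P3 → Lower (d²=134974729.00)
P4 → Inner (d²=57472133.00)
P5 → West (d²=575817658.00)
P6 → West (d²=794897146.00)
P7 → East (d²=1083093584.00)

Inner, Inner, Lower, Inner, West, West, East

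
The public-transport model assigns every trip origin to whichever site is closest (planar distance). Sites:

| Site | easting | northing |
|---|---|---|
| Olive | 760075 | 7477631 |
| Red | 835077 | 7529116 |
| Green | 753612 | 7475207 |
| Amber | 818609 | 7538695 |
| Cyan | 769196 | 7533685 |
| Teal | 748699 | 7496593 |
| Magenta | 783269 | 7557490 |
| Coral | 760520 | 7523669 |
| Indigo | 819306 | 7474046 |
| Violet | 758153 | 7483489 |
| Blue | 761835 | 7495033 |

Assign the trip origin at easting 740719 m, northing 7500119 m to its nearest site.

Teal

Squared distances to each site:
Olive: 880364880.000; Red: 9744258173.000; Green: 786837193.000; Amber: 7554959876.000; Cyan: 1937615885.000; Teal: 76113076.000; Magenta: 5101934141.000; Coral: 946682101.000; Indigo: 6855717898.000; Violet: 580501256.000; Blue: 471752852.000.
Minimum at Teal.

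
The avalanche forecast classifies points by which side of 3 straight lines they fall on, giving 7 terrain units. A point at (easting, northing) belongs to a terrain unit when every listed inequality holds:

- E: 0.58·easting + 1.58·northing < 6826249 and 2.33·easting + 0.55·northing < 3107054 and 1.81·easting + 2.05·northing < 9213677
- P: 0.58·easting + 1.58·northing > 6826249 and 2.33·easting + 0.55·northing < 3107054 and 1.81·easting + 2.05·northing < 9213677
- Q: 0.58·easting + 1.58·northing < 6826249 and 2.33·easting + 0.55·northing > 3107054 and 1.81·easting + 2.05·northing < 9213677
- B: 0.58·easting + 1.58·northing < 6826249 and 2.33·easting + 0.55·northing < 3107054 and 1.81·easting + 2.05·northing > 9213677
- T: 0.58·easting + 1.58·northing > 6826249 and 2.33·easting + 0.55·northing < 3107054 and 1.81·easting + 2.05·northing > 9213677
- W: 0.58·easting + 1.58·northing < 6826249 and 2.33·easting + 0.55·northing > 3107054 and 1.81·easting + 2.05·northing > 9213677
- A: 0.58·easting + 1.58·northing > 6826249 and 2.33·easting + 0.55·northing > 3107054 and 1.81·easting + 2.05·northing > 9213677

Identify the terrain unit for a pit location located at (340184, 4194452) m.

0.58·340184 + 1.58·4194452 = 6824540.880, which is < 6826249
2.33·340184 + 0.55·4194452 = 3099577.320, which is < 3107054
1.81·340184 + 2.05·4194452 = 9214359.640, which is > 9213677
This sign pattern matches B.

B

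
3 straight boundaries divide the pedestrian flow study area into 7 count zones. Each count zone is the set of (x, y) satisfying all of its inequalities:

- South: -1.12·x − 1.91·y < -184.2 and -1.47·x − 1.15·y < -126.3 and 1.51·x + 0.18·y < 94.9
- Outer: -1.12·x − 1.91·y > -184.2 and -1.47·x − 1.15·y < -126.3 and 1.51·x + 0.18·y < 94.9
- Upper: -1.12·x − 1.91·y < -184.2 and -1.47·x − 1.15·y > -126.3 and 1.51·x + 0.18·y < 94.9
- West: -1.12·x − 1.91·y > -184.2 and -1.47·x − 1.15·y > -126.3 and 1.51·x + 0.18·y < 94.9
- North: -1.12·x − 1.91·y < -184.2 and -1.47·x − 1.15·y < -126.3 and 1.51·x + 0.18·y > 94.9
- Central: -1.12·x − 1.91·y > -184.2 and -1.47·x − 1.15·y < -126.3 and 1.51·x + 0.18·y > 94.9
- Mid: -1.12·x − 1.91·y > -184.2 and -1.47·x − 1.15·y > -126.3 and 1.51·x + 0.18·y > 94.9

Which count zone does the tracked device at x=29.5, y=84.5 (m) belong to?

-1.12·29.5 − 1.91·84.5 = -194.435, which is < -184.2
-1.47·29.5 − 1.15·84.5 = -140.540, which is < -126.3
1.51·29.5 + 0.18·84.5 = 59.755, which is < 94.9
This sign pattern matches South.

South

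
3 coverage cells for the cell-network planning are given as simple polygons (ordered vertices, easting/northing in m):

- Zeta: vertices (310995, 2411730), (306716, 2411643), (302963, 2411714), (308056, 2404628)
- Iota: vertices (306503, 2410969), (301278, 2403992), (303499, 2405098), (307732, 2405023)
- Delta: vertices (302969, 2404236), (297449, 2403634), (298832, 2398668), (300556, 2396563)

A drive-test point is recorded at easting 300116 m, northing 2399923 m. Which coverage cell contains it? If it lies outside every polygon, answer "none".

Cast a ray rightward from (300116, 2399923). For each polygon, the edges (by vertex number in listed order) whose endpoints lie on opposite sides of northing = 2399923, where each meets that height, and whether that is right or left of the point:
Zeta: no edge straddles that height → 0 crossings.
Iota: no edge straddles that height → 0 crossings.
Delta: 2–3 at easting≈298482.5 (left), 4–1 at easting≈301612.7 (right) → 1 crossing.
Only Delta has an odd count, so the point is inside Delta.

Delta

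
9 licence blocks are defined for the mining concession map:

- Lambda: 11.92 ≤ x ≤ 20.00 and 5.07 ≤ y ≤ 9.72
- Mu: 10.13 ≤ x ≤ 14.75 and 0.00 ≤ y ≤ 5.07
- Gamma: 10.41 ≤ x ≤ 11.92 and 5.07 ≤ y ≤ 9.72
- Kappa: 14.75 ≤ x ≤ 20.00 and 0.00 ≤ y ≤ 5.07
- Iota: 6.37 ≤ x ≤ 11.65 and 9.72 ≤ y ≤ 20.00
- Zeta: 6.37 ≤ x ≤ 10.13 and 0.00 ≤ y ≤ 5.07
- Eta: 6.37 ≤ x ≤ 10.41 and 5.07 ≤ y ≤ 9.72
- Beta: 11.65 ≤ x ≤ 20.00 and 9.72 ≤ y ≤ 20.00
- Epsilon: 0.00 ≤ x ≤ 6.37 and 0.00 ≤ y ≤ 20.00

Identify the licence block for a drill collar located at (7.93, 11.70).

The point has x = 7.93 and y = 11.70.
Only Iota satisfies 6.37 ≤ x ≤ 11.65 and 9.72 ≤ y ≤ 20.00.

Iota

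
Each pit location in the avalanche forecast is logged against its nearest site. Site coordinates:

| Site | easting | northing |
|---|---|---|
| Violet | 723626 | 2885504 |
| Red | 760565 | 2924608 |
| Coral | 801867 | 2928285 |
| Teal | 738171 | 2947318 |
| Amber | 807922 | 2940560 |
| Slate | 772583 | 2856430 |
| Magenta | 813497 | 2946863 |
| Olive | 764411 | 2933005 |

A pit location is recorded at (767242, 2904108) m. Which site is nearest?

Squared distances to each site:
Violet: 2248464272.000; Red: 464832329.000; Coral: 1783417954.000; Teal: 2712227141.000; Amber: 2983610704.000; Slate: 2301717965.000; Magenta: 3967515050.000; Olive: 843051170.000.
Minimum at Red.

Red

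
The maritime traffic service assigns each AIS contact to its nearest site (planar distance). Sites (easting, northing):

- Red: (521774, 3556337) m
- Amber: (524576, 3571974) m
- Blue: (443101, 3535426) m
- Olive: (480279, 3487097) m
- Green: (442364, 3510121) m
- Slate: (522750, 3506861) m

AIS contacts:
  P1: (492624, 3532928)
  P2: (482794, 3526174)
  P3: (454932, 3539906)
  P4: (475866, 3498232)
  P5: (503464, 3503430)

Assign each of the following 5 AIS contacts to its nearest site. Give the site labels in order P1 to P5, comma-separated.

Red, Olive, Blue, Olive, Slate

P1 → Red (d²=1397703781.00)
P2 → Olive (d²=1533337154.00)
P3 → Blue (d²=160042961.00)
P4 → Olive (d²=143462794.00)
P5 → Slate (d²=383721557.00)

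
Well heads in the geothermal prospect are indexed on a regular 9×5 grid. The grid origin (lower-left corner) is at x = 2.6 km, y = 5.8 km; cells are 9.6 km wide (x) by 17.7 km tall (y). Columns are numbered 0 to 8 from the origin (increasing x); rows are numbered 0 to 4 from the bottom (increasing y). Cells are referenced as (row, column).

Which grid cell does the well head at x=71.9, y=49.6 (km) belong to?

(2, 7)

Column index: ⌊(71.9 − 2.6) / 9.6⌋ = ⌊7.219⌋ = 7
Row offset from origin: ⌊(49.6 − 5.8) / 17.7⌋ = ⌊2.475⌋ = 2 → row 2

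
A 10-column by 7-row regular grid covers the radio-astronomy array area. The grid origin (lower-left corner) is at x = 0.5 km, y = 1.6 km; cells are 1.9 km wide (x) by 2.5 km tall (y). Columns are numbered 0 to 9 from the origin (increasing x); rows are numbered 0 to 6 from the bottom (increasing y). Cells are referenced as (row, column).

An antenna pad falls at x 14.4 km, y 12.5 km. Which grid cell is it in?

Column index: ⌊(14.4 − 0.5) / 1.9⌋ = ⌊7.316⌋ = 7
Row offset from origin: ⌊(12.5 − 1.6) / 2.5⌋ = ⌊4.360⌋ = 4 → row 4

(4, 7)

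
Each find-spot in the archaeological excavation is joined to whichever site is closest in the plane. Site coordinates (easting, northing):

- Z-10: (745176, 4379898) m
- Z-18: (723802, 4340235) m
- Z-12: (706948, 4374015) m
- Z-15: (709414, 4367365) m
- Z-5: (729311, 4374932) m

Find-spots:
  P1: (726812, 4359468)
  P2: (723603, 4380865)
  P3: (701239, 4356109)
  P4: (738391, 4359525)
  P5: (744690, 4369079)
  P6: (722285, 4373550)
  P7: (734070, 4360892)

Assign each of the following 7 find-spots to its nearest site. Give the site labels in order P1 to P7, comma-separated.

P1 → Z-5 (d²=245380297.00)
P2 → Z-5 (d²=67781753.00)
P3 → Z-15 (d²=193528161.00)
P4 → Z-5 (d²=319822049.00)
P5 → Z-10 (d²=117286957.00)
P6 → Z-5 (d²=51274600.00)
P7 → Z-5 (d²=219769681.00)

Z-5, Z-5, Z-15, Z-5, Z-10, Z-5, Z-5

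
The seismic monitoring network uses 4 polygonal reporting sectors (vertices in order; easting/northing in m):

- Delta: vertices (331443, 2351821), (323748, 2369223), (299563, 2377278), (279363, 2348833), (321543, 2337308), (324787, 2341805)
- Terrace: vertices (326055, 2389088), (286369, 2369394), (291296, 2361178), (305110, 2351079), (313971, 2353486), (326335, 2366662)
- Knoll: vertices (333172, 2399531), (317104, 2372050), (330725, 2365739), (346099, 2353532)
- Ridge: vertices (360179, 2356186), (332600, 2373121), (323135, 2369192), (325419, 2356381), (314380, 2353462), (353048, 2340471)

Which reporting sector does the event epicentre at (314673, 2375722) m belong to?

Cast a ray rightward from (314673, 2375722). For each polygon, the edges (by vertex number in listed order) whose endpoints lie on opposite sides of northing = 2375722, where each meets that height, and whether that is right or left of the point:
Delta: 2–3 at easting≈304234.9 (left), 3–4 at easting≈298458.0 (left) → 0 crossings.
Terrace: 1–2 at easting≈299120.8 (left), 6–1 at easting≈326221.9 (right) → 1 crossing.
Knoll: 1–2 at easting≈319251.0 (right), 4–1 at easting≈339863.0 (right) → 2 crossings.
Ridge: no edge straddles that height → 0 crossings.
Only Terrace has an odd count, so the point is inside Terrace.

Terrace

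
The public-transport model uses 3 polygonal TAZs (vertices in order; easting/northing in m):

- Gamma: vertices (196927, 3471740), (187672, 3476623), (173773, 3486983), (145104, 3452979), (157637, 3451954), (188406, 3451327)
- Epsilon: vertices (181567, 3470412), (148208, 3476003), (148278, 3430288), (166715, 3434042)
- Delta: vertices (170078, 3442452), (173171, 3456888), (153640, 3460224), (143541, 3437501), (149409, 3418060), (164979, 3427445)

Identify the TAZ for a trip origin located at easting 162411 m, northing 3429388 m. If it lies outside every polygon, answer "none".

Cast a ray rightward from (162411, 3429388). For each polygon, the edges (by vertex number in listed order) whose endpoints lie on opposite sides of northing = 3429388, where each meets that height, and whether that is right or left of the point:
Gamma: no edge straddles that height → 0 crossings.
Epsilon: no edge straddles that height → 0 crossings.
Delta: 4–5 at easting≈145989.8 (left), 6–1 at easting≈165639.2 (right) → 1 crossing.
Only Delta has an odd count, so the point is inside Delta.

Delta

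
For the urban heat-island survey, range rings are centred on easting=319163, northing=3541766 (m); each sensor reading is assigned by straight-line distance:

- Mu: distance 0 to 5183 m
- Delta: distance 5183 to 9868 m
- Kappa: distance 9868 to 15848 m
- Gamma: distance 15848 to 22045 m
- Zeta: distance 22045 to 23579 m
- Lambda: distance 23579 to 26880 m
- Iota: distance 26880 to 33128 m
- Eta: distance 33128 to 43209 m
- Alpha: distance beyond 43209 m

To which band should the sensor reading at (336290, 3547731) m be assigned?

Gamma

Distance = √((336290−319163)² + (3547731−3541766)²) = √(293334129.000 + 35581225.000) = 18136.024 m.
15848 ≤ 18136.024 < 22045 → Gamma.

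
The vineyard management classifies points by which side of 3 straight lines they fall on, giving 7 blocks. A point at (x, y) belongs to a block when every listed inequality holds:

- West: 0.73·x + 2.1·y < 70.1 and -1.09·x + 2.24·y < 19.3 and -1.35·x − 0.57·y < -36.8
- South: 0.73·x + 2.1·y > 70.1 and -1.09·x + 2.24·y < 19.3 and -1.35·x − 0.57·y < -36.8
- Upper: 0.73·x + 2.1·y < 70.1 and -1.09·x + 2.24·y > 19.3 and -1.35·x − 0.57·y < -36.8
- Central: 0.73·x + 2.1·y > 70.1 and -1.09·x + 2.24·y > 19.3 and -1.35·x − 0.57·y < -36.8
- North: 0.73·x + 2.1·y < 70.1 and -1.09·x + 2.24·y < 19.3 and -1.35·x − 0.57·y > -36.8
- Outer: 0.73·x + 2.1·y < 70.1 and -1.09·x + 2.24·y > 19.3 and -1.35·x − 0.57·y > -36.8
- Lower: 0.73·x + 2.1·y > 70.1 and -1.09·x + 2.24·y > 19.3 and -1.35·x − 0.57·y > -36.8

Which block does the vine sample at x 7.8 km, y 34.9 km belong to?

0.73·7.8 + 2.1·34.9 = 78.984, which is > 70.1
-1.09·7.8 + 2.24·34.9 = 69.674, which is > 19.3
-1.35·7.8 − 0.57·34.9 = -30.423, which is > -36.8
This sign pattern matches Lower.

Lower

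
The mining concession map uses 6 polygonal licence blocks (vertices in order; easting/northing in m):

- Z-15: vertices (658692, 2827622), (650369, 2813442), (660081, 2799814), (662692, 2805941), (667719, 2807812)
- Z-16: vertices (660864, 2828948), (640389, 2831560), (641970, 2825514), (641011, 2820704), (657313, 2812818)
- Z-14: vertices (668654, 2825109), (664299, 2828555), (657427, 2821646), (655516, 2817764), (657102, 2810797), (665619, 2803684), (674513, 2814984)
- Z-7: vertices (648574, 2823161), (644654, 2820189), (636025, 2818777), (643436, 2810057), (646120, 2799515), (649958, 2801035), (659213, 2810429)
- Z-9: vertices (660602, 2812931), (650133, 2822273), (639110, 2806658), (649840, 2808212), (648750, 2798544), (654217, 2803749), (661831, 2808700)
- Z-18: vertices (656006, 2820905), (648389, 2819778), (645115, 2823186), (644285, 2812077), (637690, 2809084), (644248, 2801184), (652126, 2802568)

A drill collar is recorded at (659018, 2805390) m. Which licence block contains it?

Z-15

Cast a ray rightward from (659018, 2805390). For each polygon, the edges (by vertex number in listed order) whose endpoints lie on opposite sides of northing = 2805390, where each meets that height, and whether that is right or left of the point:
Z-15: 2–3 at easting≈656107.3 (left), 3–4 at easting≈662457.2 (right) → 1 crossing.
Z-16: no edge straddles that height → 0 crossings.
Z-14: 5–6 at easting≈663576.3 (right), 6–7 at easting≈666961.8 (right) → 2 crossings.
Z-7: 4–5 at easting≈644624.2 (left), 6–7 at easting≈654248.6 (left) → 0 crossings.
Z-9: 4–5 at easting≈649521.8 (left), 6–7 at easting≈656740.6 (left) → 0 crossings.
Z-18: 5–6 at easting≈640756.5 (left), 7–1 at easting≈652723.1 (left) → 0 crossings.
Only Z-15 has an odd count, so the point is inside Z-15.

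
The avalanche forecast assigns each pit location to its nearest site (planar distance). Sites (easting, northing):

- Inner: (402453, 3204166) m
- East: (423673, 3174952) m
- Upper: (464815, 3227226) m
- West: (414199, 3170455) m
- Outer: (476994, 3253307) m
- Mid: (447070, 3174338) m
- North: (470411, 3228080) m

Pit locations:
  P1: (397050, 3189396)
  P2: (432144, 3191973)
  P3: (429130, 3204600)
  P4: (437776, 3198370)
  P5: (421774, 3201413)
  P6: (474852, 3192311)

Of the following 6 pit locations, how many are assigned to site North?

P1 → Inner
P2 → East
P3 → Inner
P4 → Mid
P5 → Inner
P6 → Mid
0 of the 6 go to North.

0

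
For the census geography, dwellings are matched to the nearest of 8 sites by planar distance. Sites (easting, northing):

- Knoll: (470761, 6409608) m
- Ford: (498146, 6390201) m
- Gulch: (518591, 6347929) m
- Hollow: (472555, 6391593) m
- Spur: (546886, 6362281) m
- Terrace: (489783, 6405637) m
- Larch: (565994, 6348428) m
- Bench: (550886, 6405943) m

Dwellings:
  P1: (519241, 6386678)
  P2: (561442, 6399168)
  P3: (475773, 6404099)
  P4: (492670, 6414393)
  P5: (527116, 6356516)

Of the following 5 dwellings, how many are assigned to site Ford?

1

P1 → Ford
P2 → Bench
P3 → Knoll
P4 → Terrace
P5 → Gulch
1 of the 5 goes to Ford.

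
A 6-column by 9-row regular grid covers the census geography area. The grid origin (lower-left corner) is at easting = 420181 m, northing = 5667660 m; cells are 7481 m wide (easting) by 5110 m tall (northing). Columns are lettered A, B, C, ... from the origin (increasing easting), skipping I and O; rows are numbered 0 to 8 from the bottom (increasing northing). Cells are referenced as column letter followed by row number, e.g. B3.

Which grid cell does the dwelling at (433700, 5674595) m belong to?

Column index: ⌊(433700 − 420181) / 7481⌋ = ⌊1.807⌋ = 1 → column B
Row offset from origin: ⌊(5674595 − 5667660) / 5110⌋ = ⌊1.357⌋ = 1 → row 1

B1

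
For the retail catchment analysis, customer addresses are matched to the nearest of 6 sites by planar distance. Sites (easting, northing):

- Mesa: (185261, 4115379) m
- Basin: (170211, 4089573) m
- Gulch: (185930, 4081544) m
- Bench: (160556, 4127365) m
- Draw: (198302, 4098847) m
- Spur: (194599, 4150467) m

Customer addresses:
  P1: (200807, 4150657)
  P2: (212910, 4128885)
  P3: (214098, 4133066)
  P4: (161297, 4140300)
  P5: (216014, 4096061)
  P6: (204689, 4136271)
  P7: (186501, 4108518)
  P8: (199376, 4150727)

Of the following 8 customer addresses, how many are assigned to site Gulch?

0

P1 → Spur
P2 → Spur
P3 → Spur
P4 → Bench
P5 → Draw
P6 → Spur
P7 → Mesa
P8 → Spur
0 of the 8 go to Gulch.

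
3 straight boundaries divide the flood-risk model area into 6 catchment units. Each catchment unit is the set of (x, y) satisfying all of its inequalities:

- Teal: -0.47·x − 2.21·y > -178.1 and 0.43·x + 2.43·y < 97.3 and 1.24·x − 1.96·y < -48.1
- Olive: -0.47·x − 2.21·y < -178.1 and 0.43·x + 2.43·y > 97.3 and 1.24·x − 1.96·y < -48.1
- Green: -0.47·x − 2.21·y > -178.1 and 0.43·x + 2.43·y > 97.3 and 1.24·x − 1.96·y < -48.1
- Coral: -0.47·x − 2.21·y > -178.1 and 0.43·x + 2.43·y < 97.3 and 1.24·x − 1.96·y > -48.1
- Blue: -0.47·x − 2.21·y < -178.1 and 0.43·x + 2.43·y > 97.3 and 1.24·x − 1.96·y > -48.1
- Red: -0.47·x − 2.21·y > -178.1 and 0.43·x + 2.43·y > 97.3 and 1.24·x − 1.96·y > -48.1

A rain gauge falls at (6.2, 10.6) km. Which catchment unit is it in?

Coral

-0.47·6.2 − 2.21·10.6 = -26.340, which is > -178.1
0.43·6.2 + 2.43·10.6 = 28.424, which is < 97.3
1.24·6.2 − 1.96·10.6 = -13.088, which is > -48.1
This sign pattern matches Coral.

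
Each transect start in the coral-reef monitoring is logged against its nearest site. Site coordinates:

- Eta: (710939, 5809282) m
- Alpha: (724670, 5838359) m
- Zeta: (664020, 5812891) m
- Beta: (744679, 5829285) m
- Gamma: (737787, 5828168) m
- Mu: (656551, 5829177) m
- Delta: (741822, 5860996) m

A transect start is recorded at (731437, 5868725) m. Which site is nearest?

Squared distances to each site:
Eta: 3953638253.000; Alpha: 967886245.000; Zeta: 7662487445.000; Beta: 1730864164.000; Gamma: 1685192749.000; Mu: 7171957300.000; Delta: 167585666.000.
Minimum at Delta.

Delta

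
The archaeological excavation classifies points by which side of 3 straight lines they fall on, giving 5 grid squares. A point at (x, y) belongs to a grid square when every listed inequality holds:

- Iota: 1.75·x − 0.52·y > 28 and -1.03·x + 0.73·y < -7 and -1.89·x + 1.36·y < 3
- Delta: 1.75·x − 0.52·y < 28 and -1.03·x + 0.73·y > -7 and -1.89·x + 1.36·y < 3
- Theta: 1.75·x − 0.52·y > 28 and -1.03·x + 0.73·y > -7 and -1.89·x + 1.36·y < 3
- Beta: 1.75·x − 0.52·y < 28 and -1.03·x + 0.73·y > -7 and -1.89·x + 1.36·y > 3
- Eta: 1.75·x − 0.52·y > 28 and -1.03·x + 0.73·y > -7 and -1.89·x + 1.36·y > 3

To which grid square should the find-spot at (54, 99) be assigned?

Eta

1.75·54 − 0.52·99 = 43.020, which is > 28
-1.03·54 + 0.73·99 = 16.650, which is > -7
-1.89·54 + 1.36·99 = 32.580, which is > 3
This sign pattern matches Eta.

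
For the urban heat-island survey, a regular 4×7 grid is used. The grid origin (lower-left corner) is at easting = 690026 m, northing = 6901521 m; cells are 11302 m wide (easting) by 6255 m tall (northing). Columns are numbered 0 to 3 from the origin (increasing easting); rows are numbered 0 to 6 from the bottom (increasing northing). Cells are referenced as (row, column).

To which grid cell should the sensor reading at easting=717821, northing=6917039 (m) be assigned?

(2, 2)

Column index: ⌊(717821 − 690026) / 11302⌋ = ⌊2.459⌋ = 2
Row offset from origin: ⌊(6917039 − 6901521) / 6255⌋ = ⌊2.481⌋ = 2 → row 2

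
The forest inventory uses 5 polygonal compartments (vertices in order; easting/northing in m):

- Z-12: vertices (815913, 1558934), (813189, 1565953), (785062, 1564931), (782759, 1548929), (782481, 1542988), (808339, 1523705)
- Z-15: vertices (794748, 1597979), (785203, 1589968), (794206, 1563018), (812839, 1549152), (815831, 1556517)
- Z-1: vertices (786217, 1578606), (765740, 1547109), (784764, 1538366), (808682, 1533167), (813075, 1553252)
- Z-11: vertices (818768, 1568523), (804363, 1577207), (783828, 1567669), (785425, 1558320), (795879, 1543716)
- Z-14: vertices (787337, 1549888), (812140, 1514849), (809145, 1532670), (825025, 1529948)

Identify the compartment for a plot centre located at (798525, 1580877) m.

Z-15

Cast a ray rightward from (798525, 1580877). For each polygon, the edges (by vertex number in listed order) whose endpoints lie on opposite sides of northing = 1580877, where each meets that height, and whether that is right or left of the point:
Z-12: no edge straddles that height → 0 crossings.
Z-15: 2–3 at easting≈788240.0 (left), 5–1 at easting≈803444.2 (right) → 1 crossing.
Z-1: no edge straddles that height → 0 crossings.
Z-11: no edge straddles that height → 0 crossings.
Z-14: no edge straddles that height → 0 crossings.
Only Z-15 has an odd count, so the point is inside Z-15.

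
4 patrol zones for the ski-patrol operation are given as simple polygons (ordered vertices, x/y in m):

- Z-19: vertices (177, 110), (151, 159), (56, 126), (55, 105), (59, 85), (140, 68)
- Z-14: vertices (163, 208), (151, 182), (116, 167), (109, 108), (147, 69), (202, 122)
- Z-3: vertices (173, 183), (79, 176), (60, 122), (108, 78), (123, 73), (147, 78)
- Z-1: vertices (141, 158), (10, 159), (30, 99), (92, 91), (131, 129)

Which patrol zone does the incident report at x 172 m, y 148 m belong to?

Z-14

Cast a ray rightward from (172, 148). For each polygon, the edges (by vertex number in listed order) whose endpoints lie on opposite sides of y = 148, where each meets that height, and whether that is right or left of the point:
Z-19: 1–2 at x≈156.8 (left), 2–3 at x≈119.3 (left) → 0 crossings.
Z-14: 3–4 at x≈113.7 (left), 6–1 at x≈190.2 (right) → 1 crossing.
Z-3: 2–3 at x≈69.1 (left), 6–1 at x≈164.3 (left) → 0 crossings.
Z-1: 2–3 at x≈13.7 (left), 5–1 at x≈137.6 (left) → 0 crossings.
Only Z-14 has an odd count, so the point is inside Z-14.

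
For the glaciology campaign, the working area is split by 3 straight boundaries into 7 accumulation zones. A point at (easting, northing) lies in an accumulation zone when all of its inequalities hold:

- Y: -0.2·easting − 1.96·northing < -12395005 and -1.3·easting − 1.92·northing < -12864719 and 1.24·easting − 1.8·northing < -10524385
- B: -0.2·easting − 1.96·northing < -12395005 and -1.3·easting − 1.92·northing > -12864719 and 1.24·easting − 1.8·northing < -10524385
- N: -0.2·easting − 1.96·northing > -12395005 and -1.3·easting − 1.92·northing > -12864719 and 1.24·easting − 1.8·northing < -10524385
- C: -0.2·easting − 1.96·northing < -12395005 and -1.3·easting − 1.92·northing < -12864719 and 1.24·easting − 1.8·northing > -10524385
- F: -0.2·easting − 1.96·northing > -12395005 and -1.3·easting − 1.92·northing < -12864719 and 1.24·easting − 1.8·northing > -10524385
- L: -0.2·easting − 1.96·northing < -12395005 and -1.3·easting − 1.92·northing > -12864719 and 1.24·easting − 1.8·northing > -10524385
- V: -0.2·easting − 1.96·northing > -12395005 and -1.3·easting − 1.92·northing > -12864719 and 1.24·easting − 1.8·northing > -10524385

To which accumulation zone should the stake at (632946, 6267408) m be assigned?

L

-0.2·632946 − 1.96·6267408 = -12410708.880, which is < -12395005
-1.3·632946 − 1.92·6267408 = -12856253.160, which is > -12864719
1.24·632946 − 1.8·6267408 = -10496481.360, which is > -10524385
This sign pattern matches L.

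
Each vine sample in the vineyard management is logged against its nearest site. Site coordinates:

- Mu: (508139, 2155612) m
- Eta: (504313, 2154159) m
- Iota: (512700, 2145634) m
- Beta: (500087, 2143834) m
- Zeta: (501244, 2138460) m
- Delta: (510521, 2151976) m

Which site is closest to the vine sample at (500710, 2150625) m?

Eta

Squared distances to each site:
Mu: 80060210.000; Eta: 25470765.000; Iota: 168670181.000; Beta: 46505810.000; Zeta: 148272381.000; Delta: 98080922.000.
Minimum at Eta.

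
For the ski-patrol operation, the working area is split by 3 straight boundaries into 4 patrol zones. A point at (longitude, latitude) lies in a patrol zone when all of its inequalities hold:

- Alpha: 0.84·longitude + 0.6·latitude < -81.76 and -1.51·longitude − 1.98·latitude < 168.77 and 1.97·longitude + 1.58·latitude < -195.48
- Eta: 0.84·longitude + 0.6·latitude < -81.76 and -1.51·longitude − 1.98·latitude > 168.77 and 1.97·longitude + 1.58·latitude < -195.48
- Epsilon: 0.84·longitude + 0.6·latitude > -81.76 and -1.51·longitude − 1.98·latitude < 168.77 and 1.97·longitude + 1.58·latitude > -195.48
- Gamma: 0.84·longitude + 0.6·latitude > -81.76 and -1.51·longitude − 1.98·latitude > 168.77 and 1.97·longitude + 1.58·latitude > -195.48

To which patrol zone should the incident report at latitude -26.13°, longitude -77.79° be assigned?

0.84·-77.79 + 0.6·-26.13 = -81.022, which is > -81.76
-1.51·-77.79 − 1.98·-26.13 = 169.200, which is > 168.77
1.97·-77.79 + 1.58·-26.13 = -194.532, which is > -195.48
This sign pattern matches Gamma.

Gamma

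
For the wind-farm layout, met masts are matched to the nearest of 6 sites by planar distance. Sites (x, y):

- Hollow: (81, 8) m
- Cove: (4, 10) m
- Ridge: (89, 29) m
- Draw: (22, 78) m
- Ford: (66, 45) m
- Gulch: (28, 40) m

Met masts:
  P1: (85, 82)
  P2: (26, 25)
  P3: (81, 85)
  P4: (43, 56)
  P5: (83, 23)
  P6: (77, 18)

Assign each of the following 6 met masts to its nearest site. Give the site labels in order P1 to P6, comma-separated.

P1 → Ford (d²=1730.00)
P2 → Gulch (d²=229.00)
P3 → Ford (d²=1825.00)
P4 → Gulch (d²=481.00)
P5 → Ridge (d²=72.00)
P6 → Hollow (d²=116.00)

Ford, Gulch, Ford, Gulch, Ridge, Hollow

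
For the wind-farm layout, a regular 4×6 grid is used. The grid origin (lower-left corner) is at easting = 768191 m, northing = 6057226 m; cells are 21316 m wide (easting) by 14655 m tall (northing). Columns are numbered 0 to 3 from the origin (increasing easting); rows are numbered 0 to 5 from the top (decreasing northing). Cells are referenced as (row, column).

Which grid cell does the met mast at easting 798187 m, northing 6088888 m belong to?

Column index: ⌊(798187 − 768191) / 21316⌋ = ⌊1.407⌋ = 1
Row offset from origin: ⌊(6088888 − 6057226) / 14655⌋ = ⌊2.160⌋ = 2 → row 3 (counted from top)

(3, 1)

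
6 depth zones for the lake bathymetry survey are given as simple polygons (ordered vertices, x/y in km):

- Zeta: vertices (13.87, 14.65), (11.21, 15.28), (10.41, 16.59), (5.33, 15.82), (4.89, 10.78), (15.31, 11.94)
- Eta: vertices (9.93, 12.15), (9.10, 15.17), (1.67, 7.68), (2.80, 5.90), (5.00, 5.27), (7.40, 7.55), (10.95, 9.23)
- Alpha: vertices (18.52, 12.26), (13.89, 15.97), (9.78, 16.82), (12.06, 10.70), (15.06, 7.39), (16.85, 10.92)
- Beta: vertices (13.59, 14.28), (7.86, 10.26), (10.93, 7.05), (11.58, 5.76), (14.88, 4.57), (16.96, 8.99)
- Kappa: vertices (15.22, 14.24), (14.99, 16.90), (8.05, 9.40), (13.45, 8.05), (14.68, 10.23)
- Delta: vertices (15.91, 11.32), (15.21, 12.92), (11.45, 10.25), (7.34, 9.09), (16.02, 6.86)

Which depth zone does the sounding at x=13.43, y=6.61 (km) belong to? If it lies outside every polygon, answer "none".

Beta

Cast a ray rightward from (13.43, 6.61). For each polygon, the edges (by vertex number in listed order) whose endpoints lie on opposite sides of y = 6.61, where each meets that height, and whether that is right or left of the point:
Zeta: no edge straddles that height → 0 crossings.
Eta: 3–4 at x≈2.349 (left), 5–6 at x≈6.411 (left) → 0 crossings.
Alpha: no edge straddles that height → 0 crossings.
Beta: 3–4 at x≈11.152 (left), 5–6 at x≈15.840 (right) → 1 crossing.
Kappa: no edge straddles that height → 0 crossings.
Delta: no edge straddles that height → 0 crossings.
Only Beta has an odd count, so the point is inside Beta.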